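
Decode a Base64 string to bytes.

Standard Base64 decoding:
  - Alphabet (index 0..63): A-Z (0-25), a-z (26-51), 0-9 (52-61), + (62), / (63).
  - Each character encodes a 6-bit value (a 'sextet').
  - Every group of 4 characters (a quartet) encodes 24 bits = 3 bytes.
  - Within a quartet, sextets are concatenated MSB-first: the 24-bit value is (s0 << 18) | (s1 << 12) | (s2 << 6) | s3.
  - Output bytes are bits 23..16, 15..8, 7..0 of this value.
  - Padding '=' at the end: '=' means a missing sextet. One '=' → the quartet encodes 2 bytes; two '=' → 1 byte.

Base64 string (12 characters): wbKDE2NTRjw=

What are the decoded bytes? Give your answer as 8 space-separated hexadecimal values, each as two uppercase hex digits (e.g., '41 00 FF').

After char 0 ('w'=48): chars_in_quartet=1 acc=0x30 bytes_emitted=0
After char 1 ('b'=27): chars_in_quartet=2 acc=0xC1B bytes_emitted=0
After char 2 ('K'=10): chars_in_quartet=3 acc=0x306CA bytes_emitted=0
After char 3 ('D'=3): chars_in_quartet=4 acc=0xC1B283 -> emit C1 B2 83, reset; bytes_emitted=3
After char 4 ('E'=4): chars_in_quartet=1 acc=0x4 bytes_emitted=3
After char 5 ('2'=54): chars_in_quartet=2 acc=0x136 bytes_emitted=3
After char 6 ('N'=13): chars_in_quartet=3 acc=0x4D8D bytes_emitted=3
After char 7 ('T'=19): chars_in_quartet=4 acc=0x136353 -> emit 13 63 53, reset; bytes_emitted=6
After char 8 ('R'=17): chars_in_quartet=1 acc=0x11 bytes_emitted=6
After char 9 ('j'=35): chars_in_quartet=2 acc=0x463 bytes_emitted=6
After char 10 ('w'=48): chars_in_quartet=3 acc=0x118F0 bytes_emitted=6
Padding '=': partial quartet acc=0x118F0 -> emit 46 3C; bytes_emitted=8

Answer: C1 B2 83 13 63 53 46 3C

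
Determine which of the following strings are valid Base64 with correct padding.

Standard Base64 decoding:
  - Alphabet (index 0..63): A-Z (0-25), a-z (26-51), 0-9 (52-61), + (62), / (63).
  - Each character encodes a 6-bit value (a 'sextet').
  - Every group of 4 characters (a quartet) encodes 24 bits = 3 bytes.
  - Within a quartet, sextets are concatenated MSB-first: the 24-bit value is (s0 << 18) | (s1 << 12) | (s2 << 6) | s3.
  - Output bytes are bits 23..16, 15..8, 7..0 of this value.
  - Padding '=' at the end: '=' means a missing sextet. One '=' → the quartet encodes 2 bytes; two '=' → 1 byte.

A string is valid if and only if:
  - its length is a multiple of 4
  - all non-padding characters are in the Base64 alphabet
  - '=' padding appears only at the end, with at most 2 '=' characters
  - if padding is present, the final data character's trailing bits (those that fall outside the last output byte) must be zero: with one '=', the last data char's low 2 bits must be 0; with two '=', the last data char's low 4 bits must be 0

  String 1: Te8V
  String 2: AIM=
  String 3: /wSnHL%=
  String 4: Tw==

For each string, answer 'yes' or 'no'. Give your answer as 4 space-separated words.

String 1: 'Te8V' → valid
String 2: 'AIM=' → valid
String 3: '/wSnHL%=' → invalid (bad char(s): ['%'])
String 4: 'Tw==' → valid

Answer: yes yes no yes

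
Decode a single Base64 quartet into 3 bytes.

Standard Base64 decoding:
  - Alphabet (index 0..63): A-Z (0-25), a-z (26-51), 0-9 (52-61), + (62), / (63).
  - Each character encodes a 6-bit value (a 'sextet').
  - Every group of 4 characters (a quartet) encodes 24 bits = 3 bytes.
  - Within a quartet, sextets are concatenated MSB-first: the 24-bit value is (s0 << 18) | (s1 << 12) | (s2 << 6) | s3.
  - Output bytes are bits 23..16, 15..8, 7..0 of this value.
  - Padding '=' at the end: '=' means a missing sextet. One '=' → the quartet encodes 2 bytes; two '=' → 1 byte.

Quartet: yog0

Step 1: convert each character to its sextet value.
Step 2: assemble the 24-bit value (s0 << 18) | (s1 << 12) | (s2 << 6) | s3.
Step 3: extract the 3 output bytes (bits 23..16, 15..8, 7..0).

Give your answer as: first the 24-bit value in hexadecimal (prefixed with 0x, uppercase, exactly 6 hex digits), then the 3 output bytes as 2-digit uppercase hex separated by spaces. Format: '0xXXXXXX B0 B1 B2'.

Sextets: y=50, o=40, g=32, 0=52
24-bit: (50<<18) | (40<<12) | (32<<6) | 52
      = 0xC80000 | 0x028000 | 0x000800 | 0x000034
      = 0xCA8834
Bytes: (v>>16)&0xFF=CA, (v>>8)&0xFF=88, v&0xFF=34

Answer: 0xCA8834 CA 88 34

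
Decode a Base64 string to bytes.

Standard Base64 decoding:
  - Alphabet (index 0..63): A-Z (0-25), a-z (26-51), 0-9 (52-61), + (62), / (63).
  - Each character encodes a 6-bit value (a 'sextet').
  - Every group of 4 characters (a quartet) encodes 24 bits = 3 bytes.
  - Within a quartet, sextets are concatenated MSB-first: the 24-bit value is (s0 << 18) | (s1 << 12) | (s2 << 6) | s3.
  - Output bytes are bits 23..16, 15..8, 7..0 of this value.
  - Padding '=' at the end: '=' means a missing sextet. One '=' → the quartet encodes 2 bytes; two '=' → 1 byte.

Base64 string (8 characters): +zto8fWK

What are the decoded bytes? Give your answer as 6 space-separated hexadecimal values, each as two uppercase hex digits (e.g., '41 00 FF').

Answer: FB 3B 68 F1 F5 8A

Derivation:
After char 0 ('+'=62): chars_in_quartet=1 acc=0x3E bytes_emitted=0
After char 1 ('z'=51): chars_in_quartet=2 acc=0xFB3 bytes_emitted=0
After char 2 ('t'=45): chars_in_quartet=3 acc=0x3ECED bytes_emitted=0
After char 3 ('o'=40): chars_in_quartet=4 acc=0xFB3B68 -> emit FB 3B 68, reset; bytes_emitted=3
After char 4 ('8'=60): chars_in_quartet=1 acc=0x3C bytes_emitted=3
After char 5 ('f'=31): chars_in_quartet=2 acc=0xF1F bytes_emitted=3
After char 6 ('W'=22): chars_in_quartet=3 acc=0x3C7D6 bytes_emitted=3
After char 7 ('K'=10): chars_in_quartet=4 acc=0xF1F58A -> emit F1 F5 8A, reset; bytes_emitted=6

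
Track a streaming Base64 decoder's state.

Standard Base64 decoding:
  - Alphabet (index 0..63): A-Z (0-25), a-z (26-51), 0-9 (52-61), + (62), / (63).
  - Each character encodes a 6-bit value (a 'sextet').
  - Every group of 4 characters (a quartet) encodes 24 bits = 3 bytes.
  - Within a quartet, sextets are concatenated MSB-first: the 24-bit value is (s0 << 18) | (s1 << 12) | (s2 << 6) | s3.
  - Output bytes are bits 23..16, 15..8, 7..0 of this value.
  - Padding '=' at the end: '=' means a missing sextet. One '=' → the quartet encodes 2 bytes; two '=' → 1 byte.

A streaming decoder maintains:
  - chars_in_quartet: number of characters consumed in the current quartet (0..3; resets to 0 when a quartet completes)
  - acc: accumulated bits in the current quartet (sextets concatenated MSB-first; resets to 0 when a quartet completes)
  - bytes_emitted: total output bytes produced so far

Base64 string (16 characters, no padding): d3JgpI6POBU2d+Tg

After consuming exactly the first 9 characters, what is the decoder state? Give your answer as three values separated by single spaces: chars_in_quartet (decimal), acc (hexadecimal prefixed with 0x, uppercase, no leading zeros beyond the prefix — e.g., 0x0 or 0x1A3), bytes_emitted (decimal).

Answer: 1 0xE 6

Derivation:
After char 0 ('d'=29): chars_in_quartet=1 acc=0x1D bytes_emitted=0
After char 1 ('3'=55): chars_in_quartet=2 acc=0x777 bytes_emitted=0
After char 2 ('J'=9): chars_in_quartet=3 acc=0x1DDC9 bytes_emitted=0
After char 3 ('g'=32): chars_in_quartet=4 acc=0x777260 -> emit 77 72 60, reset; bytes_emitted=3
After char 4 ('p'=41): chars_in_quartet=1 acc=0x29 bytes_emitted=3
After char 5 ('I'=8): chars_in_quartet=2 acc=0xA48 bytes_emitted=3
After char 6 ('6'=58): chars_in_quartet=3 acc=0x2923A bytes_emitted=3
After char 7 ('P'=15): chars_in_quartet=4 acc=0xA48E8F -> emit A4 8E 8F, reset; bytes_emitted=6
After char 8 ('O'=14): chars_in_quartet=1 acc=0xE bytes_emitted=6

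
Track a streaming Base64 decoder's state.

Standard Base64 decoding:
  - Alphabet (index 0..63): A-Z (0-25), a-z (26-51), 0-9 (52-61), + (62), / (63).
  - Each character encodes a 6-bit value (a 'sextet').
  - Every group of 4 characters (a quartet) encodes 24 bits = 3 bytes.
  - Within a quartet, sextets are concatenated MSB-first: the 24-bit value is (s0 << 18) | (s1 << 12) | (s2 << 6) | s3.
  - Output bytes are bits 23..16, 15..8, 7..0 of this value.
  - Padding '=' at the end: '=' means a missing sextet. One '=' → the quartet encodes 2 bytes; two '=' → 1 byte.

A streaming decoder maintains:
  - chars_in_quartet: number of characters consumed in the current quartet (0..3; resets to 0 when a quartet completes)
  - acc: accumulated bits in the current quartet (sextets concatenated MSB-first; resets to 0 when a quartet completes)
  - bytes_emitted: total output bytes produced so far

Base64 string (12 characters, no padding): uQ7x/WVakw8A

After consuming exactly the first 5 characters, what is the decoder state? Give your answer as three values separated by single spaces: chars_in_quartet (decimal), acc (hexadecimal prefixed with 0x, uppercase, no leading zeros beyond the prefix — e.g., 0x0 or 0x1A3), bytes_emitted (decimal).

After char 0 ('u'=46): chars_in_quartet=1 acc=0x2E bytes_emitted=0
After char 1 ('Q'=16): chars_in_quartet=2 acc=0xB90 bytes_emitted=0
After char 2 ('7'=59): chars_in_quartet=3 acc=0x2E43B bytes_emitted=0
After char 3 ('x'=49): chars_in_quartet=4 acc=0xB90EF1 -> emit B9 0E F1, reset; bytes_emitted=3
After char 4 ('/'=63): chars_in_quartet=1 acc=0x3F bytes_emitted=3

Answer: 1 0x3F 3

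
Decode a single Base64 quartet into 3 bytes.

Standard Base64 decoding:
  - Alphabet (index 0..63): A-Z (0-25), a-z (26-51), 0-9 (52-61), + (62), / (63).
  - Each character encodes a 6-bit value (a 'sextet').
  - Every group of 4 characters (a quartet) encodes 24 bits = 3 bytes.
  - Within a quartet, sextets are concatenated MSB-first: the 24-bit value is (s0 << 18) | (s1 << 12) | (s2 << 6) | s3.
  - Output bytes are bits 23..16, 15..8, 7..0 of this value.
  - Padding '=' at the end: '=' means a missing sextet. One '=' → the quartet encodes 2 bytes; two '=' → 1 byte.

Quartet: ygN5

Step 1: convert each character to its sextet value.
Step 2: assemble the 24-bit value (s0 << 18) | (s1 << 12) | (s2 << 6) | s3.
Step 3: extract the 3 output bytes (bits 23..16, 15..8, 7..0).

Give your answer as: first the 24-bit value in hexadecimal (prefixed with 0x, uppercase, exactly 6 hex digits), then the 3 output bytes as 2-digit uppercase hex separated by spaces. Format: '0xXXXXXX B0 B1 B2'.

Sextets: y=50, g=32, N=13, 5=57
24-bit: (50<<18) | (32<<12) | (13<<6) | 57
      = 0xC80000 | 0x020000 | 0x000340 | 0x000039
      = 0xCA0379
Bytes: (v>>16)&0xFF=CA, (v>>8)&0xFF=03, v&0xFF=79

Answer: 0xCA0379 CA 03 79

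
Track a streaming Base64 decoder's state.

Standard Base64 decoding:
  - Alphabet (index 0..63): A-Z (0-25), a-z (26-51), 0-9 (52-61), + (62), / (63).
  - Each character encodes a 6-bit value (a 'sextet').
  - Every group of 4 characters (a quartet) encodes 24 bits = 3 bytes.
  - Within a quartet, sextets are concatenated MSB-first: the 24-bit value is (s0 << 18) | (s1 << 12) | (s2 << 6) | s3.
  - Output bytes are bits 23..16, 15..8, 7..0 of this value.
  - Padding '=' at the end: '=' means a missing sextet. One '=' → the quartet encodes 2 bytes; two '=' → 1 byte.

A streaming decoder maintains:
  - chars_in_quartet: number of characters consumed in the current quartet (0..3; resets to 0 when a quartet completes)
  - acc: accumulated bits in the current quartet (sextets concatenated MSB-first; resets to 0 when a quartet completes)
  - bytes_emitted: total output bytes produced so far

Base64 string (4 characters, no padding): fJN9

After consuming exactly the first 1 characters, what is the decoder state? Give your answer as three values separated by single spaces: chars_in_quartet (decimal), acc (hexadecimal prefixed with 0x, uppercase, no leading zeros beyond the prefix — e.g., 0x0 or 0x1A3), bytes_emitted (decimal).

Answer: 1 0x1F 0

Derivation:
After char 0 ('f'=31): chars_in_quartet=1 acc=0x1F bytes_emitted=0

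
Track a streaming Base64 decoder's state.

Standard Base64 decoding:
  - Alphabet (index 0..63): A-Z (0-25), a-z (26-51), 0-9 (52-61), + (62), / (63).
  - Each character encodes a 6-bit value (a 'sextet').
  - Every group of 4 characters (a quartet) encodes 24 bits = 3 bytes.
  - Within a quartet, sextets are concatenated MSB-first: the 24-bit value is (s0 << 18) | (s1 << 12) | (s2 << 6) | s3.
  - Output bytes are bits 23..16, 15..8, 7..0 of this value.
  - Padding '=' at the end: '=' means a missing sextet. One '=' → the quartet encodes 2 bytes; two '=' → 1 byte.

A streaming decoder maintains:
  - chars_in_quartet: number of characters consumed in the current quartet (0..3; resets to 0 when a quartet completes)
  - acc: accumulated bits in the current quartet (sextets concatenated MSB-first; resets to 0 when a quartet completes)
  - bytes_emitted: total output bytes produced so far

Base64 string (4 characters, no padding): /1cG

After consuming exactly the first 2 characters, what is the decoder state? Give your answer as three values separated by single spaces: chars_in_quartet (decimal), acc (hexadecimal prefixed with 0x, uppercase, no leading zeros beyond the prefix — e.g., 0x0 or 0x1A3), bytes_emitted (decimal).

Answer: 2 0xFF5 0

Derivation:
After char 0 ('/'=63): chars_in_quartet=1 acc=0x3F bytes_emitted=0
After char 1 ('1'=53): chars_in_quartet=2 acc=0xFF5 bytes_emitted=0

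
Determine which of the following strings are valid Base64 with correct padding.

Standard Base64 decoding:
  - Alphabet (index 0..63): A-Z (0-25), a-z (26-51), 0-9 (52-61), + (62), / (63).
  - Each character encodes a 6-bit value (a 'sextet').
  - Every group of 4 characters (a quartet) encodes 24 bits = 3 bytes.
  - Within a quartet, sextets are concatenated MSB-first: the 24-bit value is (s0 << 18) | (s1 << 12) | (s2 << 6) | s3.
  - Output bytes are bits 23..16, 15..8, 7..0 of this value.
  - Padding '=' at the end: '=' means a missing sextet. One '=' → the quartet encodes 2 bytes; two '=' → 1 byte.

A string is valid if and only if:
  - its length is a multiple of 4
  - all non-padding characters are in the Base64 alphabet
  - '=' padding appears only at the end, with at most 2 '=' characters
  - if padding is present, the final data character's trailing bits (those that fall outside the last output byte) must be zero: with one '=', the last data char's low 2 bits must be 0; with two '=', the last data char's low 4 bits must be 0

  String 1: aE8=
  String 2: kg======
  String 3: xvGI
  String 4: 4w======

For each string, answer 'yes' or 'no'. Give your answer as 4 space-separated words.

Answer: yes no yes no

Derivation:
String 1: 'aE8=' → valid
String 2: 'kg======' → invalid (6 pad chars (max 2))
String 3: 'xvGI' → valid
String 4: '4w======' → invalid (6 pad chars (max 2))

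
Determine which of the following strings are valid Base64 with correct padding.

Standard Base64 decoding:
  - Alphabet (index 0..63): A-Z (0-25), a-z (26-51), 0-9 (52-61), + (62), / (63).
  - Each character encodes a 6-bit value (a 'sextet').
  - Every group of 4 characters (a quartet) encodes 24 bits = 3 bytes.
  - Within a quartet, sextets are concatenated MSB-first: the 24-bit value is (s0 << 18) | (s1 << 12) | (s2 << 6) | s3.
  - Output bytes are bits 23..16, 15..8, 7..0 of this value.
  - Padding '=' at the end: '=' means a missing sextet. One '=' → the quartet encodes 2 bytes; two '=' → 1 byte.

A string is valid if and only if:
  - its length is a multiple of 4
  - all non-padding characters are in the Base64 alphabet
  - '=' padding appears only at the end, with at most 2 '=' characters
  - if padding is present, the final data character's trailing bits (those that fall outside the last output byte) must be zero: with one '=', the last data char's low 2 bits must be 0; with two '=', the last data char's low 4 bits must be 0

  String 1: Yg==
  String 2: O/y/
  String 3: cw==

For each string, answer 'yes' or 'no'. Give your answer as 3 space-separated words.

String 1: 'Yg==' → valid
String 2: 'O/y/' → valid
String 3: 'cw==' → valid

Answer: yes yes yes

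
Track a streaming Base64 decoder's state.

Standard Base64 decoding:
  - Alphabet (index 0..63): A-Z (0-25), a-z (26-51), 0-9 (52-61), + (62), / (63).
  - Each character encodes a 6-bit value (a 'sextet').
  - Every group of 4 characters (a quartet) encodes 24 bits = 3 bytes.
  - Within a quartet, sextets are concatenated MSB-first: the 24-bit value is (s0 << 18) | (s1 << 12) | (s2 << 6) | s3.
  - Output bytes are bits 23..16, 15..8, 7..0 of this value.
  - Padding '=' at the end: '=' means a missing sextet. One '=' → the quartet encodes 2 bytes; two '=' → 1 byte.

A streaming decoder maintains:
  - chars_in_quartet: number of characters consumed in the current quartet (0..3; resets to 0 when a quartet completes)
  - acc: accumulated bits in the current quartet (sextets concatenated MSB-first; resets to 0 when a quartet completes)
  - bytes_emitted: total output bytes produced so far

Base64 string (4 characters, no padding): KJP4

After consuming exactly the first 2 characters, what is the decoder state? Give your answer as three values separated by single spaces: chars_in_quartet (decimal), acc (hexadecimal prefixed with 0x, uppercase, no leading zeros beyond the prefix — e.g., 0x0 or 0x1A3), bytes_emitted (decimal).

After char 0 ('K'=10): chars_in_quartet=1 acc=0xA bytes_emitted=0
After char 1 ('J'=9): chars_in_quartet=2 acc=0x289 bytes_emitted=0

Answer: 2 0x289 0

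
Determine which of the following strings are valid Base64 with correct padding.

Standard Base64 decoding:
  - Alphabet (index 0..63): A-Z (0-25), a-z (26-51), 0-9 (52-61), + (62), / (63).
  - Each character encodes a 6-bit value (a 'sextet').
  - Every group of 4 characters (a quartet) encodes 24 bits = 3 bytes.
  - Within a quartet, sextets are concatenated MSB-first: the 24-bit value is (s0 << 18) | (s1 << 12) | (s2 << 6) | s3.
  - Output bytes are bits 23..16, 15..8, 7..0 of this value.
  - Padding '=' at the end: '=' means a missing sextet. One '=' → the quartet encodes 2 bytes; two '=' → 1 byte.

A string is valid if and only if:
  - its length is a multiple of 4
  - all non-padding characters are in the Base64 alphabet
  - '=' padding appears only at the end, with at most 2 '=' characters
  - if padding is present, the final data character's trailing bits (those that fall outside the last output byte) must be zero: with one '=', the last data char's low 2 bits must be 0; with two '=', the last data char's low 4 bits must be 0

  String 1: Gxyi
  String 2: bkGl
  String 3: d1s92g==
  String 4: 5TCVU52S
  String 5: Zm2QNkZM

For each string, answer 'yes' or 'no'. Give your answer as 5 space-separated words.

Answer: yes yes yes yes yes

Derivation:
String 1: 'Gxyi' → valid
String 2: 'bkGl' → valid
String 3: 'd1s92g==' → valid
String 4: '5TCVU52S' → valid
String 5: 'Zm2QNkZM' → valid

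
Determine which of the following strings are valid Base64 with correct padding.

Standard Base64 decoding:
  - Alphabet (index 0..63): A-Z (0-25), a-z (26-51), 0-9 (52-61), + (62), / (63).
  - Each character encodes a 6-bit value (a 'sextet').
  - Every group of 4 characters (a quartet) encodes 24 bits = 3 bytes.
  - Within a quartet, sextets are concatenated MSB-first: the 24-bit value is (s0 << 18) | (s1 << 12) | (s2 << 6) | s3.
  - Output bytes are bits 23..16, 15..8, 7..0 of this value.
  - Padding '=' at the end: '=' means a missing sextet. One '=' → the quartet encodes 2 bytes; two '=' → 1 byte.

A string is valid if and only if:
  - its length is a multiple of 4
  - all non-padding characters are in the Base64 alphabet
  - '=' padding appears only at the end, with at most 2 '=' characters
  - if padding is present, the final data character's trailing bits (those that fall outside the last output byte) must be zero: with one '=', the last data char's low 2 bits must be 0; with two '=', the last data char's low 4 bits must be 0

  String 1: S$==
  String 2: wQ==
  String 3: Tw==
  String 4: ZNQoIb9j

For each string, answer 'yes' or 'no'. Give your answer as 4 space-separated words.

Answer: no yes yes yes

Derivation:
String 1: 'S$==' → invalid (bad char(s): ['$'])
String 2: 'wQ==' → valid
String 3: 'Tw==' → valid
String 4: 'ZNQoIb9j' → valid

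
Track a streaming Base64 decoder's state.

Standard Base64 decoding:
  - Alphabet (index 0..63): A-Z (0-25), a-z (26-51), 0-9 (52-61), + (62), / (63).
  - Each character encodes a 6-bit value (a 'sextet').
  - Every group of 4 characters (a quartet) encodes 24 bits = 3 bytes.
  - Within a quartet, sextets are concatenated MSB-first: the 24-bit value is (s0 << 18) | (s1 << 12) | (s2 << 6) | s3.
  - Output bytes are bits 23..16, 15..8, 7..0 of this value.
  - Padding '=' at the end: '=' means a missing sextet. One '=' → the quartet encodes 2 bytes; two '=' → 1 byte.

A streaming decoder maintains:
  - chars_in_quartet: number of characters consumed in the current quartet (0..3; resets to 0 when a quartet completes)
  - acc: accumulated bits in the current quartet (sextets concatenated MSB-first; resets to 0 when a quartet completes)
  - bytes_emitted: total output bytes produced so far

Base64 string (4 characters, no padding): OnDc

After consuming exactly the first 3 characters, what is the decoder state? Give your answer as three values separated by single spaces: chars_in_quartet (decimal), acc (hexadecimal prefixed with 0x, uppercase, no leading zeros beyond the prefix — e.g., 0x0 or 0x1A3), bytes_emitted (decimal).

Answer: 3 0xE9C3 0

Derivation:
After char 0 ('O'=14): chars_in_quartet=1 acc=0xE bytes_emitted=0
After char 1 ('n'=39): chars_in_quartet=2 acc=0x3A7 bytes_emitted=0
After char 2 ('D'=3): chars_in_quartet=3 acc=0xE9C3 bytes_emitted=0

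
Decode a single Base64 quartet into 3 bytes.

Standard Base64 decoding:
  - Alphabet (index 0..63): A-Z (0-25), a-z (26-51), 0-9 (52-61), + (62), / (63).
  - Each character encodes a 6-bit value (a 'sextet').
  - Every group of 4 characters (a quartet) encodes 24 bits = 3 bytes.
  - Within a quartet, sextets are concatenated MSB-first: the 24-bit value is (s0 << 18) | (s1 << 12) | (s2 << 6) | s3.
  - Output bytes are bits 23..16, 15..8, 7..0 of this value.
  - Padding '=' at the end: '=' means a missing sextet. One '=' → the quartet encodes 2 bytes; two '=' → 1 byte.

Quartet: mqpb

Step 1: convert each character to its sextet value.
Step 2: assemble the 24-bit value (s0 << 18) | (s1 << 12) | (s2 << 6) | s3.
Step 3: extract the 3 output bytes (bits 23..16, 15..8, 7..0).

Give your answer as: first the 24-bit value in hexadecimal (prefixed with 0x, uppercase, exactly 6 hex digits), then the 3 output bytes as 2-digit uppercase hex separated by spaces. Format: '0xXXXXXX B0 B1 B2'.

Answer: 0x9AAA5B 9A AA 5B

Derivation:
Sextets: m=38, q=42, p=41, b=27
24-bit: (38<<18) | (42<<12) | (41<<6) | 27
      = 0x980000 | 0x02A000 | 0x000A40 | 0x00001B
      = 0x9AAA5B
Bytes: (v>>16)&0xFF=9A, (v>>8)&0xFF=AA, v&0xFF=5B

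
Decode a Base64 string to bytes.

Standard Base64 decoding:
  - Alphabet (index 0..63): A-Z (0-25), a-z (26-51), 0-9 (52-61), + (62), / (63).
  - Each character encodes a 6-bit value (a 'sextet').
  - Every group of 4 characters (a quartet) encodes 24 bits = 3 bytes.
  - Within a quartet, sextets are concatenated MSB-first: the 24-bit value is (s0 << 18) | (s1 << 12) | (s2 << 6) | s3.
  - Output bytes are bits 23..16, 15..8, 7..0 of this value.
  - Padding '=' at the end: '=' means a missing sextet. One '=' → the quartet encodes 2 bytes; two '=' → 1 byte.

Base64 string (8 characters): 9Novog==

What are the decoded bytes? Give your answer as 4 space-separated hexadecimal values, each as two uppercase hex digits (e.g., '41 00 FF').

Answer: F4 DA 2F A2

Derivation:
After char 0 ('9'=61): chars_in_quartet=1 acc=0x3D bytes_emitted=0
After char 1 ('N'=13): chars_in_quartet=2 acc=0xF4D bytes_emitted=0
After char 2 ('o'=40): chars_in_quartet=3 acc=0x3D368 bytes_emitted=0
After char 3 ('v'=47): chars_in_quartet=4 acc=0xF4DA2F -> emit F4 DA 2F, reset; bytes_emitted=3
After char 4 ('o'=40): chars_in_quartet=1 acc=0x28 bytes_emitted=3
After char 5 ('g'=32): chars_in_quartet=2 acc=0xA20 bytes_emitted=3
Padding '==': partial quartet acc=0xA20 -> emit A2; bytes_emitted=4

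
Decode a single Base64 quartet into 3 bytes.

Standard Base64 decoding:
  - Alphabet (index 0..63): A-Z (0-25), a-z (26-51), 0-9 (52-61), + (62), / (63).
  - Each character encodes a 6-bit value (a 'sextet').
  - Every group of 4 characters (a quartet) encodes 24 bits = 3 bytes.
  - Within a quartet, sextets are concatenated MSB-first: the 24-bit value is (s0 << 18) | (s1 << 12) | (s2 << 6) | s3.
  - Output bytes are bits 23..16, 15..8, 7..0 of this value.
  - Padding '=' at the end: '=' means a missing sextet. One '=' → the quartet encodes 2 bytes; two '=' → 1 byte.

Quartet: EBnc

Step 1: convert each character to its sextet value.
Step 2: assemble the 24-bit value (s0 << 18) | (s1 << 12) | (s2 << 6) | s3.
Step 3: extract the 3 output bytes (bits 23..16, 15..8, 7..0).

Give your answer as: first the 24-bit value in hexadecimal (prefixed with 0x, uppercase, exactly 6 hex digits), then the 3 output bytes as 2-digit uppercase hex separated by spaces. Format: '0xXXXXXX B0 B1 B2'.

Answer: 0x1019DC 10 19 DC

Derivation:
Sextets: E=4, B=1, n=39, c=28
24-bit: (4<<18) | (1<<12) | (39<<6) | 28
      = 0x100000 | 0x001000 | 0x0009C0 | 0x00001C
      = 0x1019DC
Bytes: (v>>16)&0xFF=10, (v>>8)&0xFF=19, v&0xFF=DC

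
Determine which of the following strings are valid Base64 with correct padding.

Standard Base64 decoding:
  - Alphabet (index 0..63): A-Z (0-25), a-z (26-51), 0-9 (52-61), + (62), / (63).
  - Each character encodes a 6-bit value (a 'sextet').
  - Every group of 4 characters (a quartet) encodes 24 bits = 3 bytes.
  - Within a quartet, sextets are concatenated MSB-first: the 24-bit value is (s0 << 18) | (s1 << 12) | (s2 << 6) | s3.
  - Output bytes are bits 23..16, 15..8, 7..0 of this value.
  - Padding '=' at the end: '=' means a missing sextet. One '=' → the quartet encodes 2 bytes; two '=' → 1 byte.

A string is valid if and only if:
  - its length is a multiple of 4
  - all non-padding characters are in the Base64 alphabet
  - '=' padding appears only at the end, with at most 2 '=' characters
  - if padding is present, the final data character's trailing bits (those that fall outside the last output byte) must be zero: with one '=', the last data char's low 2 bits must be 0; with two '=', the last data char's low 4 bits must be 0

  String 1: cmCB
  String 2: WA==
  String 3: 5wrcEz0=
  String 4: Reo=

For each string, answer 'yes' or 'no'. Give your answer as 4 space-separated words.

Answer: yes yes yes yes

Derivation:
String 1: 'cmCB' → valid
String 2: 'WA==' → valid
String 3: '5wrcEz0=' → valid
String 4: 'Reo=' → valid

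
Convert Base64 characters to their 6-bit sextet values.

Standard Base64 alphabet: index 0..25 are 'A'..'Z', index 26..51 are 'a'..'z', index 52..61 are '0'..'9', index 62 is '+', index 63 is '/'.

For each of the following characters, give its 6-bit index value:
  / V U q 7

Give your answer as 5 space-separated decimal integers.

'/': index 63
'V': A..Z range, ord('V') − ord('A') = 21
'U': A..Z range, ord('U') − ord('A') = 20
'q': a..z range, 26 + ord('q') − ord('a') = 42
'7': 0..9 range, 52 + ord('7') − ord('0') = 59

Answer: 63 21 20 42 59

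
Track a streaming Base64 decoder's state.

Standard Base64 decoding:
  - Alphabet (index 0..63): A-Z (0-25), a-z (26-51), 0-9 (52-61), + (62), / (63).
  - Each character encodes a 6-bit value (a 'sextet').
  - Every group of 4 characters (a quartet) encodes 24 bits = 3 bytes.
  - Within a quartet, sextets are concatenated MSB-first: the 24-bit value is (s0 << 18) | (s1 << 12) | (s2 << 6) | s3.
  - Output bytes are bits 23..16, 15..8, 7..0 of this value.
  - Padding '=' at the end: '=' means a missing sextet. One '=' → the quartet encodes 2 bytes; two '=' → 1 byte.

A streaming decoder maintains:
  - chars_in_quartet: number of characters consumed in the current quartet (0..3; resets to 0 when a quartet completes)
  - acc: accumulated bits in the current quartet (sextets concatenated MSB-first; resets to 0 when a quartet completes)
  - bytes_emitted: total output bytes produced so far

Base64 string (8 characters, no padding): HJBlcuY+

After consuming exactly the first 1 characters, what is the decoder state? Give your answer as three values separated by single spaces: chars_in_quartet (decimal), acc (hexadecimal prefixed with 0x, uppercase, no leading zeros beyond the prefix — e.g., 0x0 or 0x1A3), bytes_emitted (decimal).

After char 0 ('H'=7): chars_in_quartet=1 acc=0x7 bytes_emitted=0

Answer: 1 0x7 0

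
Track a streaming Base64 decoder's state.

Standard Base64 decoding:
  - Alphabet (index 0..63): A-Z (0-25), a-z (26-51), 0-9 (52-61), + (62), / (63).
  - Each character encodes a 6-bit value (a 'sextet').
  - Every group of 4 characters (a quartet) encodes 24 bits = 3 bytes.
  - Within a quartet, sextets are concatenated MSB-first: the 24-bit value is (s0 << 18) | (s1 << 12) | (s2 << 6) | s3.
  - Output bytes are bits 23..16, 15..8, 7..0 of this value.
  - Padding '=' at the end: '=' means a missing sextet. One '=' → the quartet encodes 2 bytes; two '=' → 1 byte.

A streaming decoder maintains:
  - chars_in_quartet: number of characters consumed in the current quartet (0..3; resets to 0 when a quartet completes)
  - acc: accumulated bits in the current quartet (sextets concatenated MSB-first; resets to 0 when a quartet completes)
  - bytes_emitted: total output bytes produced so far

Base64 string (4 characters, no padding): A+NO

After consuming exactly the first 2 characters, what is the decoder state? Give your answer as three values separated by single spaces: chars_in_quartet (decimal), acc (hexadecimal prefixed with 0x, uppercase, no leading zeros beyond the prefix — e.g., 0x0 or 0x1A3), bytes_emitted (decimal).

Answer: 2 0x3E 0

Derivation:
After char 0 ('A'=0): chars_in_quartet=1 acc=0x0 bytes_emitted=0
After char 1 ('+'=62): chars_in_quartet=2 acc=0x3E bytes_emitted=0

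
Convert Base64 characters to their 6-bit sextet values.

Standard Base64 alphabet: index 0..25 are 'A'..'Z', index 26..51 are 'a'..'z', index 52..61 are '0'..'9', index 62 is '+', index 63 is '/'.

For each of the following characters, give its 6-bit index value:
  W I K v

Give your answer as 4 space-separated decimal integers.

'W': A..Z range, ord('W') − ord('A') = 22
'I': A..Z range, ord('I') − ord('A') = 8
'K': A..Z range, ord('K') − ord('A') = 10
'v': a..z range, 26 + ord('v') − ord('a') = 47

Answer: 22 8 10 47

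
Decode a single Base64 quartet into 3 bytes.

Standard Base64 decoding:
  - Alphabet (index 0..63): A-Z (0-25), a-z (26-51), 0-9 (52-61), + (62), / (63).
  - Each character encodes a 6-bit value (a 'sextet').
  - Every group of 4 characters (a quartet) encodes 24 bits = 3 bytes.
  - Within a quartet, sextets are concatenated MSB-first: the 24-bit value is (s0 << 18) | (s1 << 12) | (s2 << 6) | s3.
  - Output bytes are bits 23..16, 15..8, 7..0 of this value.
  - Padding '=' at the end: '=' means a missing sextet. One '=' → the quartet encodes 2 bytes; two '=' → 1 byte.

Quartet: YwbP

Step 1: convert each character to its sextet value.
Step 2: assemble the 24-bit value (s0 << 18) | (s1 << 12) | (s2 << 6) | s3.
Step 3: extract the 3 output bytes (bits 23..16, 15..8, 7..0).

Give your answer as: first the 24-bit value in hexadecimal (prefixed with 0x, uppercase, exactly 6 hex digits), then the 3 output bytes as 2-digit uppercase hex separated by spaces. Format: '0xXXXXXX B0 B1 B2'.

Sextets: Y=24, w=48, b=27, P=15
24-bit: (24<<18) | (48<<12) | (27<<6) | 15
      = 0x600000 | 0x030000 | 0x0006C0 | 0x00000F
      = 0x6306CF
Bytes: (v>>16)&0xFF=63, (v>>8)&0xFF=06, v&0xFF=CF

Answer: 0x6306CF 63 06 CF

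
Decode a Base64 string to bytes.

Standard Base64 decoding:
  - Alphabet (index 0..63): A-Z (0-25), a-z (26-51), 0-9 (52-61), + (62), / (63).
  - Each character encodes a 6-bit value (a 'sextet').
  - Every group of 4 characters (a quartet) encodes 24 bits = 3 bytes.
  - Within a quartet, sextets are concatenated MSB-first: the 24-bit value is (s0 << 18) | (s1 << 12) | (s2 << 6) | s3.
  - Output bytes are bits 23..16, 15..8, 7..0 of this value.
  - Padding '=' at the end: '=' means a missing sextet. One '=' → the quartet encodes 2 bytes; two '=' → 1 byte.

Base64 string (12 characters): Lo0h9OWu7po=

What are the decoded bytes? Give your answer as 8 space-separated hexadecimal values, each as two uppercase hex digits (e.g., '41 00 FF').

After char 0 ('L'=11): chars_in_quartet=1 acc=0xB bytes_emitted=0
After char 1 ('o'=40): chars_in_quartet=2 acc=0x2E8 bytes_emitted=0
After char 2 ('0'=52): chars_in_quartet=3 acc=0xBA34 bytes_emitted=0
After char 3 ('h'=33): chars_in_quartet=4 acc=0x2E8D21 -> emit 2E 8D 21, reset; bytes_emitted=3
After char 4 ('9'=61): chars_in_quartet=1 acc=0x3D bytes_emitted=3
After char 5 ('O'=14): chars_in_quartet=2 acc=0xF4E bytes_emitted=3
After char 6 ('W'=22): chars_in_quartet=3 acc=0x3D396 bytes_emitted=3
After char 7 ('u'=46): chars_in_quartet=4 acc=0xF4E5AE -> emit F4 E5 AE, reset; bytes_emitted=6
After char 8 ('7'=59): chars_in_quartet=1 acc=0x3B bytes_emitted=6
After char 9 ('p'=41): chars_in_quartet=2 acc=0xEE9 bytes_emitted=6
After char 10 ('o'=40): chars_in_quartet=3 acc=0x3BA68 bytes_emitted=6
Padding '=': partial quartet acc=0x3BA68 -> emit EE 9A; bytes_emitted=8

Answer: 2E 8D 21 F4 E5 AE EE 9A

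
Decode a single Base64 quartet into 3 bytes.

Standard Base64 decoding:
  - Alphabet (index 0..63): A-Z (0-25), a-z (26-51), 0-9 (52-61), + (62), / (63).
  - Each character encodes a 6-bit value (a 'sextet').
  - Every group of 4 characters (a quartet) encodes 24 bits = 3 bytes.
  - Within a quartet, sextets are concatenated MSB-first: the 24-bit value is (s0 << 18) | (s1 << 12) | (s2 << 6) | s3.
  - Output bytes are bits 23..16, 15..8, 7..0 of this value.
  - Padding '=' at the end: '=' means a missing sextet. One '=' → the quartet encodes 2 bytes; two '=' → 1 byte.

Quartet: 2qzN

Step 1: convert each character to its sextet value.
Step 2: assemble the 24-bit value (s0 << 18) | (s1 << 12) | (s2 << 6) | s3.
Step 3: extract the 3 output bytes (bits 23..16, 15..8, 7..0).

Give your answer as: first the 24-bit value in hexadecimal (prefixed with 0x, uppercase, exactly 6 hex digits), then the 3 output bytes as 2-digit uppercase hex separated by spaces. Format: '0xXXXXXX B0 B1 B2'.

Answer: 0xDAACCD DA AC CD

Derivation:
Sextets: 2=54, q=42, z=51, N=13
24-bit: (54<<18) | (42<<12) | (51<<6) | 13
      = 0xD80000 | 0x02A000 | 0x000CC0 | 0x00000D
      = 0xDAACCD
Bytes: (v>>16)&0xFF=DA, (v>>8)&0xFF=AC, v&0xFF=CD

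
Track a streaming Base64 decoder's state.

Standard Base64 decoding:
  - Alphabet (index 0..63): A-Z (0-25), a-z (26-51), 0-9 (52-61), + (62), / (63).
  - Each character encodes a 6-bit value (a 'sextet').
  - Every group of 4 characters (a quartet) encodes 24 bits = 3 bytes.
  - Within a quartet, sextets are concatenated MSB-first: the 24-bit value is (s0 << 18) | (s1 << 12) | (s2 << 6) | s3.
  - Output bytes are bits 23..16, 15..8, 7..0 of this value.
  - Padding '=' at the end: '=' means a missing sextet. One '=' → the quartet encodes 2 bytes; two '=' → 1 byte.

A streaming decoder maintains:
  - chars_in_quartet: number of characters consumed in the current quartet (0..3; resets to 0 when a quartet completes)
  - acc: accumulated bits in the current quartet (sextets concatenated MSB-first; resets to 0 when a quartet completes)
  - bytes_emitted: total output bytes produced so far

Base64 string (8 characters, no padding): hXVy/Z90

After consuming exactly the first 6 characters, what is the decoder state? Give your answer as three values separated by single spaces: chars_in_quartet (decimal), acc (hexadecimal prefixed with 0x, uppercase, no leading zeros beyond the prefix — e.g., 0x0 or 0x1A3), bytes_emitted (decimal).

Answer: 2 0xFD9 3

Derivation:
After char 0 ('h'=33): chars_in_quartet=1 acc=0x21 bytes_emitted=0
After char 1 ('X'=23): chars_in_quartet=2 acc=0x857 bytes_emitted=0
After char 2 ('V'=21): chars_in_quartet=3 acc=0x215D5 bytes_emitted=0
After char 3 ('y'=50): chars_in_quartet=4 acc=0x857572 -> emit 85 75 72, reset; bytes_emitted=3
After char 4 ('/'=63): chars_in_quartet=1 acc=0x3F bytes_emitted=3
After char 5 ('Z'=25): chars_in_quartet=2 acc=0xFD9 bytes_emitted=3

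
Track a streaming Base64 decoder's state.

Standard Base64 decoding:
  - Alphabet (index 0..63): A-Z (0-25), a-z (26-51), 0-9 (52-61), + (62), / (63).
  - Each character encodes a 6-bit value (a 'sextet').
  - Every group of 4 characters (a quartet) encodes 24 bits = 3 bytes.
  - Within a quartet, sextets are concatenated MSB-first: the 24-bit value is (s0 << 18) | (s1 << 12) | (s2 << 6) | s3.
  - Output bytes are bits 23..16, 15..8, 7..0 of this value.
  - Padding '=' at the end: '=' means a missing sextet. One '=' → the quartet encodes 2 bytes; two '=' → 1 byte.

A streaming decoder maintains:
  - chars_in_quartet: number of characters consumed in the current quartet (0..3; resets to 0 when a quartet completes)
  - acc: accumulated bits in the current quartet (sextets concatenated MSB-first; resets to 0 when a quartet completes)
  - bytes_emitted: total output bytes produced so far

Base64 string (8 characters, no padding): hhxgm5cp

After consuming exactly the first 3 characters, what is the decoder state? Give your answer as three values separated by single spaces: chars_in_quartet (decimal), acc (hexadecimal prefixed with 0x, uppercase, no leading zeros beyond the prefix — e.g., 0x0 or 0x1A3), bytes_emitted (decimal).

After char 0 ('h'=33): chars_in_quartet=1 acc=0x21 bytes_emitted=0
After char 1 ('h'=33): chars_in_quartet=2 acc=0x861 bytes_emitted=0
After char 2 ('x'=49): chars_in_quartet=3 acc=0x21871 bytes_emitted=0

Answer: 3 0x21871 0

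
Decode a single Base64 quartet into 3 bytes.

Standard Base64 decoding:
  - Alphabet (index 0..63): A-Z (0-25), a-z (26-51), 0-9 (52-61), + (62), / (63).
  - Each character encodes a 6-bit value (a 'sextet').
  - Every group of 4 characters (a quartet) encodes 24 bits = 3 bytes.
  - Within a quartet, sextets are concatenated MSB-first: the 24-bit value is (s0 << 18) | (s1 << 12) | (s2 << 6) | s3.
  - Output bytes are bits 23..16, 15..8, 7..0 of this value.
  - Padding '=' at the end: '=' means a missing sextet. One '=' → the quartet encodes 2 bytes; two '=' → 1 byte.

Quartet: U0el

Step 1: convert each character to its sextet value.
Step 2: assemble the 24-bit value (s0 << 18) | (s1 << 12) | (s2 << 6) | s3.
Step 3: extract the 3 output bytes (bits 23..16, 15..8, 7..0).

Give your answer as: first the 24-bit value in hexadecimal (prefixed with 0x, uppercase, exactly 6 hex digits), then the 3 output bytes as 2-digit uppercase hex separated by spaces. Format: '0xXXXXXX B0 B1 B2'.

Answer: 0x5347A5 53 47 A5

Derivation:
Sextets: U=20, 0=52, e=30, l=37
24-bit: (20<<18) | (52<<12) | (30<<6) | 37
      = 0x500000 | 0x034000 | 0x000780 | 0x000025
      = 0x5347A5
Bytes: (v>>16)&0xFF=53, (v>>8)&0xFF=47, v&0xFF=A5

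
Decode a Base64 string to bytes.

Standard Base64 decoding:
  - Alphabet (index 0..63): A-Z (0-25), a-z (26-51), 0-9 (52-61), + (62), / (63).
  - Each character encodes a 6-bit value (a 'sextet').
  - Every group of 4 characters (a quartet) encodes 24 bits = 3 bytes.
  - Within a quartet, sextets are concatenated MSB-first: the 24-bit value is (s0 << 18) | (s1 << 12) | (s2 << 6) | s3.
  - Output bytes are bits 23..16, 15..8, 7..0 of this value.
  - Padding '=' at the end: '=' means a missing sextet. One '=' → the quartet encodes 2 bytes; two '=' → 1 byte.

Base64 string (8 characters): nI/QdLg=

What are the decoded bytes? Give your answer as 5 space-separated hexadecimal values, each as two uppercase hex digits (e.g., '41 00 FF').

Answer: 9C 8F D0 74 B8

Derivation:
After char 0 ('n'=39): chars_in_quartet=1 acc=0x27 bytes_emitted=0
After char 1 ('I'=8): chars_in_quartet=2 acc=0x9C8 bytes_emitted=0
After char 2 ('/'=63): chars_in_quartet=3 acc=0x2723F bytes_emitted=0
After char 3 ('Q'=16): chars_in_quartet=4 acc=0x9C8FD0 -> emit 9C 8F D0, reset; bytes_emitted=3
After char 4 ('d'=29): chars_in_quartet=1 acc=0x1D bytes_emitted=3
After char 5 ('L'=11): chars_in_quartet=2 acc=0x74B bytes_emitted=3
After char 6 ('g'=32): chars_in_quartet=3 acc=0x1D2E0 bytes_emitted=3
Padding '=': partial quartet acc=0x1D2E0 -> emit 74 B8; bytes_emitted=5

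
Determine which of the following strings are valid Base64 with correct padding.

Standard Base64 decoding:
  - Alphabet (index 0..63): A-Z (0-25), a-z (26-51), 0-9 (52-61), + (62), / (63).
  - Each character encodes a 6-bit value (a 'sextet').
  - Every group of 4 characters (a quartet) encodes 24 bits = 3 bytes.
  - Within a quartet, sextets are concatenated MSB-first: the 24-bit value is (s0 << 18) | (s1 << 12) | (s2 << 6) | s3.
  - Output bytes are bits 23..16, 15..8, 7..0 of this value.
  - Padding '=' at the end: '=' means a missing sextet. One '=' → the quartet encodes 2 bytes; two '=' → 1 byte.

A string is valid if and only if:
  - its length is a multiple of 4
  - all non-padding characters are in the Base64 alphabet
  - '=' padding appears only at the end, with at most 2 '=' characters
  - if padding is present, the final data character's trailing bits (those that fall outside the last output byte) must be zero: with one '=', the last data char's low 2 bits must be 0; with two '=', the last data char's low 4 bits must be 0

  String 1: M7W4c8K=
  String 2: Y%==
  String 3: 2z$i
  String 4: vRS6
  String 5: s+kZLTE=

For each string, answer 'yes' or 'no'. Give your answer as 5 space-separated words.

Answer: no no no yes yes

Derivation:
String 1: 'M7W4c8K=' → invalid (bad trailing bits)
String 2: 'Y%==' → invalid (bad char(s): ['%'])
String 3: '2z$i' → invalid (bad char(s): ['$'])
String 4: 'vRS6' → valid
String 5: 's+kZLTE=' → valid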